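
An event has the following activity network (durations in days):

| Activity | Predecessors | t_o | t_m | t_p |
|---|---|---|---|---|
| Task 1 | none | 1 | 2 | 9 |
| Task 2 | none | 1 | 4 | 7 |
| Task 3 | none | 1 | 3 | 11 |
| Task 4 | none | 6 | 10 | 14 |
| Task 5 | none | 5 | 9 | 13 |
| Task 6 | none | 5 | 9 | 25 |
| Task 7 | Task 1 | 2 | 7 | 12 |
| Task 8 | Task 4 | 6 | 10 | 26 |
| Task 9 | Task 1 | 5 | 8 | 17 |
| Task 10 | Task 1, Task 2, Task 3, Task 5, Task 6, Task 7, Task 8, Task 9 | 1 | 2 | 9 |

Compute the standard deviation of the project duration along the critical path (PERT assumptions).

3.83 days

te_Task 1 = (1 + 4·2 + 9)/6 = 18/6 = 3; σ²_Task 1 = ((9−1)/6)² = 1.778
te_Task 2 = (1 + 4·4 + 7)/6 = 24/6 = 4; σ²_Task 2 = ((7−1)/6)² = 1.000
te_Task 3 = (1 + 4·3 + 11)/6 = 24/6 = 4; σ²_Task 3 = ((11−1)/6)² = 2.778
te_Task 4 = (6 + 4·10 + 14)/6 = 60/6 = 10; σ²_Task 4 = ((14−6)/6)² = 1.778
te_Task 5 = (5 + 4·9 + 13)/6 = 54/6 = 9; σ²_Task 5 = ((13−5)/6)² = 1.778
te_Task 6 = (5 + 4·9 + 25)/6 = 66/6 = 11; σ²_Task 6 = ((25−5)/6)² = 11.111
te_Task 7 = (2 + 4·7 + 12)/6 = 42/6 = 7; σ²_Task 7 = ((12−2)/6)² = 2.778
te_Task 8 = (6 + 4·10 + 26)/6 = 72/6 = 12; σ²_Task 8 = ((26−6)/6)² = 11.111
te_Task 9 = (5 + 4·8 + 17)/6 = 54/6 = 9; σ²_Task 9 = ((17−5)/6)² = 4.000
te_Task 10 = (1 + 4·2 + 9)/6 = 18/6 = 3; σ²_Task 10 = ((9−1)/6)² = 1.778

Forward pass:
ES_Task 1 = 0; EF_Task 1 = 3
ES_Task 2 = 0; EF_Task 2 = 4
ES_Task 3 = 0; EF_Task 3 = 4
ES_Task 4 = 0; EF_Task 4 = 10
ES_Task 5 = 0; EF_Task 5 = 9
ES_Task 6 = 0; EF_Task 6 = 11
ES_Task 7 = 3; EF_Task 7 = 3+7 = 10
ES_Task 8 = 10; EF_Task 8 = 10+12 = 22
ES_Task 9 = 3; EF_Task 9 = 3+9 = 12
ES_Task 10 = max(EF_Task 1=3, EF_Task 2=4, EF_Task 3=4, EF_Task 5=9, EF_Task 6=11, EF_Task 7=10, EF_Task 8=22, EF_Task 9=12) = 22; EF_Task 10 = 22+3 = 25
Expected project duration μ = 25 days. Critical path: Task 4 → Task 8 → Task 10.

Variance along critical path = 1.778 + 11.111 + 1.778 = 14.667
σ = √14.667 = 3.830 days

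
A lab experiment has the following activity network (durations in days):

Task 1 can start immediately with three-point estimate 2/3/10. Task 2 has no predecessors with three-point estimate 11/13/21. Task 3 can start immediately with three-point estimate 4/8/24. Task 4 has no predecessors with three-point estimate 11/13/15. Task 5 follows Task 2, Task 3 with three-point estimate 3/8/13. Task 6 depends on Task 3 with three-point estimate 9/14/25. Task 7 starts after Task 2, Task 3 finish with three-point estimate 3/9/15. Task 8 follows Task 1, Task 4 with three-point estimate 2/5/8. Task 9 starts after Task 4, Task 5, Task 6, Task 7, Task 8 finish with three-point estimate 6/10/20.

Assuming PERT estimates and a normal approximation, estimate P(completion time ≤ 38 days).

0.660

te_Task 1 = (2 + 4·3 + 10)/6 = 24/6 = 4; σ²_Task 1 = ((10−2)/6)² = 1.778
te_Task 2 = (11 + 4·13 + 21)/6 = 84/6 = 14; σ²_Task 2 = ((21−11)/6)² = 2.778
te_Task 3 = (4 + 4·8 + 24)/6 = 60/6 = 10; σ²_Task 3 = ((24−4)/6)² = 11.111
te_Task 4 = (11 + 4·13 + 15)/6 = 78/6 = 13; σ²_Task 4 = ((15−11)/6)² = 0.444
te_Task 5 = (3 + 4·8 + 13)/6 = 48/6 = 8; σ²_Task 5 = ((13−3)/6)² = 2.778
te_Task 6 = (9 + 4·14 + 25)/6 = 90/6 = 15; σ²_Task 6 = ((25−9)/6)² = 7.111
te_Task 7 = (3 + 4·9 + 15)/6 = 54/6 = 9; σ²_Task 7 = ((15−3)/6)² = 4.000
te_Task 8 = (2 + 4·5 + 8)/6 = 30/6 = 5; σ²_Task 8 = ((8−2)/6)² = 1.000
te_Task 9 = (6 + 4·10 + 20)/6 = 66/6 = 11; σ²_Task 9 = ((20−6)/6)² = 5.444

Forward pass:
ES_Task 1 = 0; EF_Task 1 = 4
ES_Task 2 = 0; EF_Task 2 = 14
ES_Task 3 = 0; EF_Task 3 = 10
ES_Task 4 = 0; EF_Task 4 = 13
ES_Task 5 = max(EF_Task 2=14, EF_Task 3=10) = 14; EF_Task 5 = 14+8 = 22
ES_Task 6 = 10; EF_Task 6 = 10+15 = 25
ES_Task 7 = max(EF_Task 2=14, EF_Task 3=10) = 14; EF_Task 7 = 14+9 = 23
ES_Task 8 = max(EF_Task 1=4, EF_Task 4=13) = 13; EF_Task 8 = 13+5 = 18
ES_Task 9 = max(EF_Task 4=13, EF_Task 5=22, EF_Task 6=25, EF_Task 7=23, EF_Task 8=18) = 25; EF_Task 9 = 25+11 = 36
Expected project duration μ = 36 days. Critical path: Task 3 → Task 6 → Task 9.

Variance along critical path = 11.111 + 7.111 + 5.444 = 23.667; σ = √23.667 = 4.865 days.
Z = (38 − 36) / 4.865 = 0.411
P(T ≤ 38) = Φ(0.411) ≈ 0.660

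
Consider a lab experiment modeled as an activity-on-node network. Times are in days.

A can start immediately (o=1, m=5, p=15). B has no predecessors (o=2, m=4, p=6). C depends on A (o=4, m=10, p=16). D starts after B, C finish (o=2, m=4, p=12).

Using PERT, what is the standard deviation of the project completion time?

te_A = (1 + 4·5 + 15)/6 = 36/6 = 6; σ²_A = ((15−1)/6)² = 5.444
te_B = (2 + 4·4 + 6)/6 = 24/6 = 4; σ²_B = ((6−2)/6)² = 0.444
te_C = (4 + 4·10 + 16)/6 = 60/6 = 10; σ²_C = ((16−4)/6)² = 4.000
te_D = (2 + 4·4 + 12)/6 = 30/6 = 5; σ²_D = ((12−2)/6)² = 2.778

Forward pass:
ES_A = 0; EF_A = 6
ES_B = 0; EF_B = 4
ES_C = 6; EF_C = 6+10 = 16
ES_D = max(EF_B=4, EF_C=16) = 16; EF_D = 16+5 = 21
Expected project duration μ = 21 days. Critical path: A → C → D.

Variance along critical path = 5.444 + 4.000 + 2.778 = 12.222
σ = √12.222 = 3.496 days

3.50 days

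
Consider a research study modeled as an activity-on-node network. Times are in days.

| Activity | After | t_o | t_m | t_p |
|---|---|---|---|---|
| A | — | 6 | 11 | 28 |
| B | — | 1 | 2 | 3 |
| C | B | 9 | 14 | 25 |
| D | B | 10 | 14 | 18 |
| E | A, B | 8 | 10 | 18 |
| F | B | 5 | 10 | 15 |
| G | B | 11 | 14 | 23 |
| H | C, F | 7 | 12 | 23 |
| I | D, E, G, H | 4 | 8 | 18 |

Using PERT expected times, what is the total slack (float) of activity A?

te_A = (6 + 4·11 + 28)/6 = 78/6 = 13
te_B = (1 + 4·2 + 3)/6 = 12/6 = 2
te_C = (9 + 4·14 + 25)/6 = 90/6 = 15
te_D = (10 + 4·14 + 18)/6 = 84/6 = 14
te_E = (8 + 4·10 + 18)/6 = 66/6 = 11
te_F = (5 + 4·10 + 15)/6 = 60/6 = 10
te_G = (11 + 4·14 + 23)/6 = 90/6 = 15
te_H = (7 + 4·12 + 23)/6 = 78/6 = 13
te_I = (4 + 4·8 + 18)/6 = 54/6 = 9

Forward pass:
ES_A = 0; EF_A = 13
ES_B = 0; EF_B = 2
ES_C = 2; EF_C = 2+15 = 17
ES_D = 2; EF_D = 2+14 = 16
ES_E = max(EF_A=13, EF_B=2) = 13; EF_E = 13+11 = 24
ES_F = 2; EF_F = 2+10 = 12
ES_G = 2; EF_G = 2+15 = 17
ES_H = max(EF_C=17, EF_F=12) = 17; EF_H = 17+13 = 30
ES_I = max(EF_D=16, EF_E=24, EF_G=17, EF_H=30) = 30; EF_I = 30+9 = 39
Expected project duration μ = 39 days. Critical path: B → C → H → I.

Backward pass:
LF_I = 39; LS_I = 39−9 = 30
LF_H = LS_I = 30; LS_H = 30−13 = 17
LF_G = LS_I = 30; LS_G = 30−15 = 15
LF_F = LS_H = 17; LS_F = 17−10 = 7
LF_E = LS_I = 30; LS_E = 30−11 = 19
LF_D = LS_I = 30; LS_D = 30−14 = 16
LF_C = LS_H = 17; LS_C = 17−15 = 2
LF_B = min(LS_C=2, LS_D=16, LS_E=19, LS_F=7, LS_G=15) = 2; LS_B = 2−2 = 0
LF_A = LS_E = 19; LS_A = 19−13 = 6
Slack_A = LS_A − ES_A = 6 − 0 = 6

6 days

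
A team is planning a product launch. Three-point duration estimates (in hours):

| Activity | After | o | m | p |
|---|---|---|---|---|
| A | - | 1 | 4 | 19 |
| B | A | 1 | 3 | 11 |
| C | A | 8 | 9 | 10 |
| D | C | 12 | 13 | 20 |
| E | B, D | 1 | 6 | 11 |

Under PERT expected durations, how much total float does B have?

19 hours

te_A = (1 + 4·4 + 19)/6 = 36/6 = 6
te_B = (1 + 4·3 + 11)/6 = 24/6 = 4
te_C = (8 + 4·9 + 10)/6 = 54/6 = 9
te_D = (12 + 4·13 + 20)/6 = 84/6 = 14
te_E = (1 + 4·6 + 11)/6 = 36/6 = 6

Forward pass:
ES_A = 0; EF_A = 6
ES_B = 6; EF_B = 6+4 = 10
ES_C = 6; EF_C = 6+9 = 15
ES_D = 15; EF_D = 15+14 = 29
ES_E = max(EF_B=10, EF_D=29) = 29; EF_E = 29+6 = 35
Expected project duration μ = 35 hours. Critical path: A → C → D → E.

Backward pass:
LF_E = 35; LS_E = 35−6 = 29
LF_D = LS_E = 29; LS_D = 29−14 = 15
LF_C = LS_D = 15; LS_C = 15−9 = 6
LF_B = LS_E = 29; LS_B = 29−4 = 25
LF_A = min(LS_B=25, LS_C=6) = 6; LS_A = 6−6 = 0
Slack_B = LS_B − ES_B = 25 − 6 = 19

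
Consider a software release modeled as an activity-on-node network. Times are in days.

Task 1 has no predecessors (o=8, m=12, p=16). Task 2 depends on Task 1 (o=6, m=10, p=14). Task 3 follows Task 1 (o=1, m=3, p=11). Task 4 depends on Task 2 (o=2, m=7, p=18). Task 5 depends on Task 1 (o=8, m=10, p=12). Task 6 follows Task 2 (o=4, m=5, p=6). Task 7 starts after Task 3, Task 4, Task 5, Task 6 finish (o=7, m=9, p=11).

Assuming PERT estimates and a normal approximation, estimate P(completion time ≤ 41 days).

0.726

te_Task 1 = (8 + 4·12 + 16)/6 = 72/6 = 12; σ²_Task 1 = ((16−8)/6)² = 1.778
te_Task 2 = (6 + 4·10 + 14)/6 = 60/6 = 10; σ²_Task 2 = ((14−6)/6)² = 1.778
te_Task 3 = (1 + 4·3 + 11)/6 = 24/6 = 4; σ²_Task 3 = ((11−1)/6)² = 2.778
te_Task 4 = (2 + 4·7 + 18)/6 = 48/6 = 8; σ²_Task 4 = ((18−2)/6)² = 7.111
te_Task 5 = (8 + 4·10 + 12)/6 = 60/6 = 10; σ²_Task 5 = ((12−8)/6)² = 0.444
te_Task 6 = (4 + 4·5 + 6)/6 = 30/6 = 5; σ²_Task 6 = ((6−4)/6)² = 0.111
te_Task 7 = (7 + 4·9 + 11)/6 = 54/6 = 9; σ²_Task 7 = ((11−7)/6)² = 0.444

Forward pass:
ES_Task 1 = 0; EF_Task 1 = 12
ES_Task 2 = 12; EF_Task 2 = 12+10 = 22
ES_Task 3 = 12; EF_Task 3 = 12+4 = 16
ES_Task 4 = 22; EF_Task 4 = 22+8 = 30
ES_Task 5 = 12; EF_Task 5 = 12+10 = 22
ES_Task 6 = 22; EF_Task 6 = 22+5 = 27
ES_Task 7 = max(EF_Task 3=16, EF_Task 4=30, EF_Task 5=22, EF_Task 6=27) = 30; EF_Task 7 = 30+9 = 39
Expected project duration μ = 39 days. Critical path: Task 1 → Task 2 → Task 4 → Task 7.

Variance along critical path = 1.778 + 1.778 + 7.111 + 0.444 = 11.111; σ = √11.111 = 3.333 days.
Z = (41 − 39) / 3.333 = 0.600
P(T ≤ 41) = Φ(0.600) ≈ 0.726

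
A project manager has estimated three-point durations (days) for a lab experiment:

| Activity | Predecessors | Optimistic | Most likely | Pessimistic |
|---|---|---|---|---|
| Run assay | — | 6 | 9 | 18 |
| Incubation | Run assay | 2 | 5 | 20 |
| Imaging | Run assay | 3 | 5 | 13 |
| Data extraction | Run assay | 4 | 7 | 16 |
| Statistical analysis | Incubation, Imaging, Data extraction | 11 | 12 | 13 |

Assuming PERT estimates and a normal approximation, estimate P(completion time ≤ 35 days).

te_Run assay = (6 + 4·9 + 18)/6 = 60/6 = 10; σ²_Run assay = ((18−6)/6)² = 4.000
te_Incubation = (2 + 4·5 + 20)/6 = 42/6 = 7; σ²_Incubation = ((20−2)/6)² = 9.000
te_Imaging = (3 + 4·5 + 13)/6 = 36/6 = 6; σ²_Imaging = ((13−3)/6)² = 2.778
te_Data extraction = (4 + 4·7 + 16)/6 = 48/6 = 8; σ²_Data extraction = ((16−4)/6)² = 4.000
te_Statistical analysis = (11 + 4·12 + 13)/6 = 72/6 = 12; σ²_Statistical analysis = ((13−11)/6)² = 0.111

Forward pass:
ES_Run assay = 0; EF_Run assay = 10
ES_Incubation = 10; EF_Incubation = 10+7 = 17
ES_Imaging = 10; EF_Imaging = 10+6 = 16
ES_Data extraction = 10; EF_Data extraction = 10+8 = 18
ES_Statistical analysis = max(EF_Incubation=17, EF_Imaging=16, EF_Data extraction=18) = 18; EF_Statistical analysis = 18+12 = 30
Expected project duration μ = 30 days. Critical path: Run assay → Data extraction → Statistical analysis.

Variance along critical path = 4.000 + 4.000 + 0.111 = 8.111; σ = √8.111 = 2.848 days.
Z = (35 − 30) / 2.848 = 1.756
P(T ≤ 35) = Φ(1.756) ≈ 0.960

0.960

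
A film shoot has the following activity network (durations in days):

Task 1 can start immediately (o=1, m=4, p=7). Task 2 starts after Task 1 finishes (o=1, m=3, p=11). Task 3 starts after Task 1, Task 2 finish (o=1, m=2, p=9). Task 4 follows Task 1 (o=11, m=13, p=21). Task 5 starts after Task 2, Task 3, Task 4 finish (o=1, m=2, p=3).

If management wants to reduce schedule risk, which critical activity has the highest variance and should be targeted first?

te_Task 1 = (1 + 4·4 + 7)/6 = 24/6 = 4; σ²_Task 1 = ((7−1)/6)² = 1.000
te_Task 2 = (1 + 4·3 + 11)/6 = 24/6 = 4; σ²_Task 2 = ((11−1)/6)² = 2.778
te_Task 3 = (1 + 4·2 + 9)/6 = 18/6 = 3; σ²_Task 3 = ((9−1)/6)² = 1.778
te_Task 4 = (11 + 4·13 + 21)/6 = 84/6 = 14; σ²_Task 4 = ((21−11)/6)² = 2.778
te_Task 5 = (1 + 4·2 + 3)/6 = 12/6 = 2; σ²_Task 5 = ((3−1)/6)² = 0.111

Forward pass:
ES_Task 1 = 0; EF_Task 1 = 4
ES_Task 2 = 4; EF_Task 2 = 4+4 = 8
ES_Task 3 = max(EF_Task 1=4, EF_Task 2=8) = 8; EF_Task 3 = 8+3 = 11
ES_Task 4 = 4; EF_Task 4 = 4+14 = 18
ES_Task 5 = max(EF_Task 2=8, EF_Task 3=11, EF_Task 4=18) = 18; EF_Task 5 = 18+2 = 20
Expected project duration μ = 20 days. Critical path: Task 1 → Task 4 → Task 5.

Variances on critical path: σ²_Task 1=1.000, σ²_Task 4=2.778, σ²_Task 5=0.111.
Largest is σ²_Task 4 = 2.778.

Task 4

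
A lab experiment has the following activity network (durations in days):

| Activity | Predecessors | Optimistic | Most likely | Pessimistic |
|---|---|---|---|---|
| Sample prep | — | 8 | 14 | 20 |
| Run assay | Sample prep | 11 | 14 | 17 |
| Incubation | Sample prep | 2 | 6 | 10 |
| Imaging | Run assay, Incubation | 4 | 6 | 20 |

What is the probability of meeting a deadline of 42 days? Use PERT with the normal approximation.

te_Sample prep = (8 + 4·14 + 20)/6 = 84/6 = 14; σ²_Sample prep = ((20−8)/6)² = 4.000
te_Run assay = (11 + 4·14 + 17)/6 = 84/6 = 14; σ²_Run assay = ((17−11)/6)² = 1.000
te_Incubation = (2 + 4·6 + 10)/6 = 36/6 = 6; σ²_Incubation = ((10−2)/6)² = 1.778
te_Imaging = (4 + 4·6 + 20)/6 = 48/6 = 8; σ²_Imaging = ((20−4)/6)² = 7.111

Forward pass:
ES_Sample prep = 0; EF_Sample prep = 14
ES_Run assay = 14; EF_Run assay = 14+14 = 28
ES_Incubation = 14; EF_Incubation = 14+6 = 20
ES_Imaging = max(EF_Run assay=28, EF_Incubation=20) = 28; EF_Imaging = 28+8 = 36
Expected project duration μ = 36 days. Critical path: Sample prep → Run assay → Imaging.

Variance along critical path = 4.000 + 1.000 + 7.111 = 12.111; σ = √12.111 = 3.480 days.
Z = (42 − 36) / 3.480 = 1.724
P(T ≤ 42) = Φ(1.724) ≈ 0.958

0.958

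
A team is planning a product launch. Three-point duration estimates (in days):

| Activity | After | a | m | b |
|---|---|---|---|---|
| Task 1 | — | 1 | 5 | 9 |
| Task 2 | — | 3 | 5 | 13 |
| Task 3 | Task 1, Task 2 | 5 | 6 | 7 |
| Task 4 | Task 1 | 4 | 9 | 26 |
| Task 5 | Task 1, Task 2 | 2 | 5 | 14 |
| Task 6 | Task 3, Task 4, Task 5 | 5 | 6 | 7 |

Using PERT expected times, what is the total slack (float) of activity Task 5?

te_Task 1 = (1 + 4·5 + 9)/6 = 30/6 = 5
te_Task 2 = (3 + 4·5 + 13)/6 = 36/6 = 6
te_Task 3 = (5 + 4·6 + 7)/6 = 36/6 = 6
te_Task 4 = (4 + 4·9 + 26)/6 = 66/6 = 11
te_Task 5 = (2 + 4·5 + 14)/6 = 36/6 = 6
te_Task 6 = (5 + 4·6 + 7)/6 = 36/6 = 6

Forward pass:
ES_Task 1 = 0; EF_Task 1 = 5
ES_Task 2 = 0; EF_Task 2 = 6
ES_Task 3 = max(EF_Task 1=5, EF_Task 2=6) = 6; EF_Task 3 = 6+6 = 12
ES_Task 4 = 5; EF_Task 4 = 5+11 = 16
ES_Task 5 = max(EF_Task 1=5, EF_Task 2=6) = 6; EF_Task 5 = 6+6 = 12
ES_Task 6 = max(EF_Task 3=12, EF_Task 4=16, EF_Task 5=12) = 16; EF_Task 6 = 16+6 = 22
Expected project duration μ = 22 days. Critical path: Task 1 → Task 4 → Task 6.

Backward pass:
LF_Task 6 = 22; LS_Task 6 = 22−6 = 16
LF_Task 5 = LS_Task 6 = 16; LS_Task 5 = 16−6 = 10
LF_Task 4 = LS_Task 6 = 16; LS_Task 4 = 16−11 = 5
LF_Task 3 = LS_Task 6 = 16; LS_Task 3 = 16−6 = 10
LF_Task 2 = min(LS_Task 3=10, LS_Task 5=10) = 10; LS_Task 2 = 10−6 = 4
LF_Task 1 = min(LS_Task 3=10, LS_Task 4=5, LS_Task 5=10) = 5; LS_Task 1 = 5−5 = 0
Slack_Task 5 = LS_Task 5 − ES_Task 5 = 10 − 6 = 4

4 days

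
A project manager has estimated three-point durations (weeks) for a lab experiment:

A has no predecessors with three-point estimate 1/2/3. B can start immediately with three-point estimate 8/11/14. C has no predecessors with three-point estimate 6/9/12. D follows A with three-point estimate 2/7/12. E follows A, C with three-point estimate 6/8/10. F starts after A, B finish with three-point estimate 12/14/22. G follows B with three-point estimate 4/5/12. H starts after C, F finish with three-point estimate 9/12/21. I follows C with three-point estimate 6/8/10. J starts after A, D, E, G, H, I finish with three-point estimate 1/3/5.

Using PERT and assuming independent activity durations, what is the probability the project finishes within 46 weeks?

te_A = (1 + 4·2 + 3)/6 = 12/6 = 2; σ²_A = ((3−1)/6)² = 0.111
te_B = (8 + 4·11 + 14)/6 = 66/6 = 11; σ²_B = ((14−8)/6)² = 1.000
te_C = (6 + 4·9 + 12)/6 = 54/6 = 9; σ²_C = ((12−6)/6)² = 1.000
te_D = (2 + 4·7 + 12)/6 = 42/6 = 7; σ²_D = ((12−2)/6)² = 2.778
te_E = (6 + 4·8 + 10)/6 = 48/6 = 8; σ²_E = ((10−6)/6)² = 0.444
te_F = (12 + 4·14 + 22)/6 = 90/6 = 15; σ²_F = ((22−12)/6)² = 2.778
te_G = (4 + 4·5 + 12)/6 = 36/6 = 6; σ²_G = ((12−4)/6)² = 1.778
te_H = (9 + 4·12 + 21)/6 = 78/6 = 13; σ²_H = ((21−9)/6)² = 4.000
te_I = (6 + 4·8 + 10)/6 = 48/6 = 8; σ²_I = ((10−6)/6)² = 0.444
te_J = (1 + 4·3 + 5)/6 = 18/6 = 3; σ²_J = ((5−1)/6)² = 0.444

Forward pass:
ES_A = 0; EF_A = 2
ES_B = 0; EF_B = 11
ES_C = 0; EF_C = 9
ES_D = 2; EF_D = 2+7 = 9
ES_E = max(EF_A=2, EF_C=9) = 9; EF_E = 9+8 = 17
ES_F = max(EF_A=2, EF_B=11) = 11; EF_F = 11+15 = 26
ES_G = 11; EF_G = 11+6 = 17
ES_H = max(EF_C=9, EF_F=26) = 26; EF_H = 26+13 = 39
ES_I = 9; EF_I = 9+8 = 17
ES_J = max(EF_A=2, EF_D=9, EF_E=17, EF_G=17, EF_H=39, EF_I=17) = 39; EF_J = 39+3 = 42
Expected project duration μ = 42 weeks. Critical path: B → F → H → J.

Variance along critical path = 1.000 + 2.778 + 4.000 + 0.444 = 8.222; σ = √8.222 = 2.867 weeks.
Z = (46 − 42) / 2.867 = 1.395
P(T ≤ 46) = Φ(1.395) ≈ 0.918

0.918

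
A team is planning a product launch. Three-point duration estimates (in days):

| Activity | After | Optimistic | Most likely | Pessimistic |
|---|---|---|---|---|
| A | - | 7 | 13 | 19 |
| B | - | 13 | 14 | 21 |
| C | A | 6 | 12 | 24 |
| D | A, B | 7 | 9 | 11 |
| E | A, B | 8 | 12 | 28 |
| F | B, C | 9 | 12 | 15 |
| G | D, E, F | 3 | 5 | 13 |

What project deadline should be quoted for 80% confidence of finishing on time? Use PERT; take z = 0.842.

47.4 days

te_A = (7 + 4·13 + 19)/6 = 78/6 = 13; σ²_A = ((19−7)/6)² = 4.000
te_B = (13 + 4·14 + 21)/6 = 90/6 = 15; σ²_B = ((21−13)/6)² = 1.778
te_C = (6 + 4·12 + 24)/6 = 78/6 = 13; σ²_C = ((24−6)/6)² = 9.000
te_D = (7 + 4·9 + 11)/6 = 54/6 = 9; σ²_D = ((11−7)/6)² = 0.444
te_E = (8 + 4·12 + 28)/6 = 84/6 = 14; σ²_E = ((28−8)/6)² = 11.111
te_F = (9 + 4·12 + 15)/6 = 72/6 = 12; σ²_F = ((15−9)/6)² = 1.000
te_G = (3 + 4·5 + 13)/6 = 36/6 = 6; σ²_G = ((13−3)/6)² = 2.778

Forward pass:
ES_A = 0; EF_A = 13
ES_B = 0; EF_B = 15
ES_C = 13; EF_C = 13+13 = 26
ES_D = max(EF_A=13, EF_B=15) = 15; EF_D = 15+9 = 24
ES_E = max(EF_A=13, EF_B=15) = 15; EF_E = 15+14 = 29
ES_F = max(EF_B=15, EF_C=26) = 26; EF_F = 26+12 = 38
ES_G = max(EF_D=24, EF_E=29, EF_F=38) = 38; EF_G = 38+6 = 44
Expected project duration μ = 44 days. Critical path: A → C → F → G.

Variance along critical path = 4.000 + 9.000 + 1.000 + 2.778 = 16.778; σ = 4.096 days.
D = μ + z·σ = 44 + 0.842·4.096 = 47.4 days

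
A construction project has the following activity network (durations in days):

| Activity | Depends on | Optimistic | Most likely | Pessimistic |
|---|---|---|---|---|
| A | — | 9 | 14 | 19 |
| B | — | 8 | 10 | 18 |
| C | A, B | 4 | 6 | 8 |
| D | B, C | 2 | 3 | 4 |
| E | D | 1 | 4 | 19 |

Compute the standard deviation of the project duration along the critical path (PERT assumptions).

3.51 days

te_A = (9 + 4·14 + 19)/6 = 84/6 = 14; σ²_A = ((19−9)/6)² = 2.778
te_B = (8 + 4·10 + 18)/6 = 66/6 = 11; σ²_B = ((18−8)/6)² = 2.778
te_C = (4 + 4·6 + 8)/6 = 36/6 = 6; σ²_C = ((8−4)/6)² = 0.444
te_D = (2 + 4·3 + 4)/6 = 18/6 = 3; σ²_D = ((4−2)/6)² = 0.111
te_E = (1 + 4·4 + 19)/6 = 36/6 = 6; σ²_E = ((19−1)/6)² = 9.000

Forward pass:
ES_A = 0; EF_A = 14
ES_B = 0; EF_B = 11
ES_C = max(EF_A=14, EF_B=11) = 14; EF_C = 14+6 = 20
ES_D = max(EF_B=11, EF_C=20) = 20; EF_D = 20+3 = 23
ES_E = 23; EF_E = 23+6 = 29
Expected project duration μ = 29 days. Critical path: A → C → D → E.

Variance along critical path = 2.778 + 0.444 + 0.111 + 9.000 = 12.333
σ = √12.333 = 3.512 days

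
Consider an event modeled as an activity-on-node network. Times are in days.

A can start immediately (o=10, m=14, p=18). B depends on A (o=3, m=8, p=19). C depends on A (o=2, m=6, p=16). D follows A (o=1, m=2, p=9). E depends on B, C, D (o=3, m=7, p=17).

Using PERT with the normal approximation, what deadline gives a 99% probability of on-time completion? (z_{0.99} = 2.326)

te_A = (10 + 4·14 + 18)/6 = 84/6 = 14; σ²_A = ((18−10)/6)² = 1.778
te_B = (3 + 4·8 + 19)/6 = 54/6 = 9; σ²_B = ((19−3)/6)² = 7.111
te_C = (2 + 4·6 + 16)/6 = 42/6 = 7; σ²_C = ((16−2)/6)² = 5.444
te_D = (1 + 4·2 + 9)/6 = 18/6 = 3; σ²_D = ((9−1)/6)² = 1.778
te_E = (3 + 4·7 + 17)/6 = 48/6 = 8; σ²_E = ((17−3)/6)² = 5.444

Forward pass:
ES_A = 0; EF_A = 14
ES_B = 14; EF_B = 14+9 = 23
ES_C = 14; EF_C = 14+7 = 21
ES_D = 14; EF_D = 14+3 = 17
ES_E = max(EF_B=23, EF_C=21, EF_D=17) = 23; EF_E = 23+8 = 31
Expected project duration μ = 31 days. Critical path: A → B → E.

Variance along critical path = 1.778 + 7.111 + 5.444 = 14.333; σ = 3.786 days.
D = μ + z·σ = 31 + 2.326·3.786 = 39.8 days

39.8 days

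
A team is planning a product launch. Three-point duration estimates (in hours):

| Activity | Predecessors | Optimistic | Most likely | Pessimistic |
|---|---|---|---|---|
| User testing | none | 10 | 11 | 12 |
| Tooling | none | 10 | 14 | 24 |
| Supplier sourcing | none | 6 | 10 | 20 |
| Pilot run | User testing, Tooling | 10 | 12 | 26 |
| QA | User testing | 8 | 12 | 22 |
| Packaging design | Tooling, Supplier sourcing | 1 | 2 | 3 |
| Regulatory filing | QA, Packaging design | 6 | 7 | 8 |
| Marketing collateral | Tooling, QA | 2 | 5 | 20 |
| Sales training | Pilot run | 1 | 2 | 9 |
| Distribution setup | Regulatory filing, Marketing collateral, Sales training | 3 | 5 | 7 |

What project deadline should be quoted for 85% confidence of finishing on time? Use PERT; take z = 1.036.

41.0 hours

te_User testing = (10 + 4·11 + 12)/6 = 66/6 = 11; σ²_User testing = ((12−10)/6)² = 0.111
te_Tooling = (10 + 4·14 + 24)/6 = 90/6 = 15; σ²_Tooling = ((24−10)/6)² = 5.444
te_Supplier sourcing = (6 + 4·10 + 20)/6 = 66/6 = 11; σ²_Supplier sourcing = ((20−6)/6)² = 5.444
te_Pilot run = (10 + 4·12 + 26)/6 = 84/6 = 14; σ²_Pilot run = ((26−10)/6)² = 7.111
te_QA = (8 + 4·12 + 22)/6 = 78/6 = 13; σ²_QA = ((22−8)/6)² = 5.444
te_Packaging design = (1 + 4·2 + 3)/6 = 12/6 = 2; σ²_Packaging design = ((3−1)/6)² = 0.111
te_Regulatory filing = (6 + 4·7 + 8)/6 = 42/6 = 7; σ²_Regulatory filing = ((8−6)/6)² = 0.111
te_Marketing collateral = (2 + 4·5 + 20)/6 = 42/6 = 7; σ²_Marketing collateral = ((20−2)/6)² = 9.000
te_Sales training = (1 + 4·2 + 9)/6 = 18/6 = 3; σ²_Sales training = ((9−1)/6)² = 1.778
te_Distribution setup = (3 + 4·5 + 7)/6 = 30/6 = 5; σ²_Distribution setup = ((7−3)/6)² = 0.444

Forward pass:
ES_User testing = 0; EF_User testing = 11
ES_Tooling = 0; EF_Tooling = 15
ES_Supplier sourcing = 0; EF_Supplier sourcing = 11
ES_Pilot run = max(EF_User testing=11, EF_Tooling=15) = 15; EF_Pilot run = 15+14 = 29
ES_QA = 11; EF_QA = 11+13 = 24
ES_Packaging design = max(EF_Tooling=15, EF_Supplier sourcing=11) = 15; EF_Packaging design = 15+2 = 17
ES_Regulatory filing = max(EF_QA=24, EF_Packaging design=17) = 24; EF_Regulatory filing = 24+7 = 31
ES_Marketing collateral = max(EF_Tooling=15, EF_QA=24) = 24; EF_Marketing collateral = 24+7 = 31
ES_Sales training = 29; EF_Sales training = 29+3 = 32
ES_Distribution setup = max(EF_Regulatory filing=31, EF_Marketing collateral=31, EF_Sales training=32) = 32; EF_Distribution setup = 32+5 = 37
Expected project duration μ = 37 hours. Critical path: Tooling → Pilot run → Sales training → Distribution setup.

Variance along critical path = 5.444 + 7.111 + 1.778 + 0.444 = 14.778; σ = 3.844 hours.
D = μ + z·σ = 37 + 1.036·3.844 = 41.0 hours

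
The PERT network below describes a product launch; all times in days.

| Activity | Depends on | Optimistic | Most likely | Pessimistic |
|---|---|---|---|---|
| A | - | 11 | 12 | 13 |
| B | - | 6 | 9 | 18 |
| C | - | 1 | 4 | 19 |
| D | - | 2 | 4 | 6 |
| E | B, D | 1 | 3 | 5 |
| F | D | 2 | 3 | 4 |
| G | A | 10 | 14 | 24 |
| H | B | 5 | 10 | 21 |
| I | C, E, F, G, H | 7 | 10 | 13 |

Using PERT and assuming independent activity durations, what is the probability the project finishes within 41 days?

te_A = (11 + 4·12 + 13)/6 = 72/6 = 12; σ²_A = ((13−11)/6)² = 0.111
te_B = (6 + 4·9 + 18)/6 = 60/6 = 10; σ²_B = ((18−6)/6)² = 4.000
te_C = (1 + 4·4 + 19)/6 = 36/6 = 6; σ²_C = ((19−1)/6)² = 9.000
te_D = (2 + 4·4 + 6)/6 = 24/6 = 4; σ²_D = ((6−2)/6)² = 0.444
te_E = (1 + 4·3 + 5)/6 = 18/6 = 3; σ²_E = ((5−1)/6)² = 0.444
te_F = (2 + 4·3 + 4)/6 = 18/6 = 3; σ²_F = ((4−2)/6)² = 0.111
te_G = (10 + 4·14 + 24)/6 = 90/6 = 15; σ²_G = ((24−10)/6)² = 5.444
te_H = (5 + 4·10 + 21)/6 = 66/6 = 11; σ²_H = ((21−5)/6)² = 7.111
te_I = (7 + 4·10 + 13)/6 = 60/6 = 10; σ²_I = ((13−7)/6)² = 1.000

Forward pass:
ES_A = 0; EF_A = 12
ES_B = 0; EF_B = 10
ES_C = 0; EF_C = 6
ES_D = 0; EF_D = 4
ES_E = max(EF_B=10, EF_D=4) = 10; EF_E = 10+3 = 13
ES_F = 4; EF_F = 4+3 = 7
ES_G = 12; EF_G = 12+15 = 27
ES_H = 10; EF_H = 10+11 = 21
ES_I = max(EF_C=6, EF_E=13, EF_F=7, EF_G=27, EF_H=21) = 27; EF_I = 27+10 = 37
Expected project duration μ = 37 days. Critical path: A → G → I.

Variance along critical path = 0.111 + 5.444 + 1.000 = 6.556; σ = √6.556 = 2.560 days.
Z = (41 − 37) / 2.560 = 1.562
P(T ≤ 41) = Φ(1.562) ≈ 0.941

0.941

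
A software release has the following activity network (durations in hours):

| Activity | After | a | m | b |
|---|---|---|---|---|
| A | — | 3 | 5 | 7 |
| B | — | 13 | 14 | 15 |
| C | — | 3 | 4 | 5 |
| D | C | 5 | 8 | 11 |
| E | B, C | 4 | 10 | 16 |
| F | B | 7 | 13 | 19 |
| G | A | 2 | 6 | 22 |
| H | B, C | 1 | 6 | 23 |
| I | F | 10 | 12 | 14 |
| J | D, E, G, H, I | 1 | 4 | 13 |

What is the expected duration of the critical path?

44 hours

te_A = (3 + 4·5 + 7)/6 = 30/6 = 5
te_B = (13 + 4·14 + 15)/6 = 84/6 = 14
te_C = (3 + 4·4 + 5)/6 = 24/6 = 4
te_D = (5 + 4·8 + 11)/6 = 48/6 = 8
te_E = (4 + 4·10 + 16)/6 = 60/6 = 10
te_F = (7 + 4·13 + 19)/6 = 78/6 = 13
te_G = (2 + 4·6 + 22)/6 = 48/6 = 8
te_H = (1 + 4·6 + 23)/6 = 48/6 = 8
te_I = (10 + 4·12 + 14)/6 = 72/6 = 12
te_J = (1 + 4·4 + 13)/6 = 30/6 = 5

Forward pass:
ES_A = 0; EF_A = 5
ES_B = 0; EF_B = 14
ES_C = 0; EF_C = 4
ES_D = 4; EF_D = 4+8 = 12
ES_E = max(EF_B=14, EF_C=4) = 14; EF_E = 14+10 = 24
ES_F = 14; EF_F = 14+13 = 27
ES_G = 5; EF_G = 5+8 = 13
ES_H = max(EF_B=14, EF_C=4) = 14; EF_H = 14+8 = 22
ES_I = 27; EF_I = 27+12 = 39
ES_J = max(EF_D=12, EF_E=24, EF_G=13, EF_H=22, EF_I=39) = 39; EF_J = 39+5 = 44
Expected project duration μ = 44 hours. Critical path: B → F → I → J.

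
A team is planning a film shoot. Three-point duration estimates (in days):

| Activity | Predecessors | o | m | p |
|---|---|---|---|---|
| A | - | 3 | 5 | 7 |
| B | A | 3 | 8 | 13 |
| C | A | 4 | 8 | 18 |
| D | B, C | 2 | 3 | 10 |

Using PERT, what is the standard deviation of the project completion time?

te_A = (3 + 4·5 + 7)/6 = 30/6 = 5; σ²_A = ((7−3)/6)² = 0.444
te_B = (3 + 4·8 + 13)/6 = 48/6 = 8; σ²_B = ((13−3)/6)² = 2.778
te_C = (4 + 4·8 + 18)/6 = 54/6 = 9; σ²_C = ((18−4)/6)² = 5.444
te_D = (2 + 4·3 + 10)/6 = 24/6 = 4; σ²_D = ((10−2)/6)² = 1.778

Forward pass:
ES_A = 0; EF_A = 5
ES_B = 5; EF_B = 5+8 = 13
ES_C = 5; EF_C = 5+9 = 14
ES_D = max(EF_B=13, EF_C=14) = 14; EF_D = 14+4 = 18
Expected project duration μ = 18 days. Critical path: A → C → D.

Variance along critical path = 0.444 + 5.444 + 1.778 = 7.667
σ = √7.667 = 2.769 days

2.77 days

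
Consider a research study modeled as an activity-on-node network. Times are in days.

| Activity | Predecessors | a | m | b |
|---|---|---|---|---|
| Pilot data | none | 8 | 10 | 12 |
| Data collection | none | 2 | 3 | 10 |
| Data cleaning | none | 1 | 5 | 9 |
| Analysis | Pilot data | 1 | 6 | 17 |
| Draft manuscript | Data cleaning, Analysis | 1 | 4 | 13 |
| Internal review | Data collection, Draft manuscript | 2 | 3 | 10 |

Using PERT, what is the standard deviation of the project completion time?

3.65 days

te_Pilot data = (8 + 4·10 + 12)/6 = 60/6 = 10; σ²_Pilot data = ((12−8)/6)² = 0.444
te_Data collection = (2 + 4·3 + 10)/6 = 24/6 = 4; σ²_Data collection = ((10−2)/6)² = 1.778
te_Data cleaning = (1 + 4·5 + 9)/6 = 30/6 = 5; σ²_Data cleaning = ((9−1)/6)² = 1.778
te_Analysis = (1 + 4·6 + 17)/6 = 42/6 = 7; σ²_Analysis = ((17−1)/6)² = 7.111
te_Draft manuscript = (1 + 4·4 + 13)/6 = 30/6 = 5; σ²_Draft manuscript = ((13−1)/6)² = 4.000
te_Internal review = (2 + 4·3 + 10)/6 = 24/6 = 4; σ²_Internal review = ((10−2)/6)² = 1.778

Forward pass:
ES_Pilot data = 0; EF_Pilot data = 10
ES_Data collection = 0; EF_Data collection = 4
ES_Data cleaning = 0; EF_Data cleaning = 5
ES_Analysis = 10; EF_Analysis = 10+7 = 17
ES_Draft manuscript = max(EF_Data cleaning=5, EF_Analysis=17) = 17; EF_Draft manuscript = 17+5 = 22
ES_Internal review = max(EF_Data collection=4, EF_Draft manuscript=22) = 22; EF_Internal review = 22+4 = 26
Expected project duration μ = 26 days. Critical path: Pilot data → Analysis → Draft manuscript → Internal review.

Variance along critical path = 0.444 + 7.111 + 4.000 + 1.778 = 13.333
σ = √13.333 = 3.651 days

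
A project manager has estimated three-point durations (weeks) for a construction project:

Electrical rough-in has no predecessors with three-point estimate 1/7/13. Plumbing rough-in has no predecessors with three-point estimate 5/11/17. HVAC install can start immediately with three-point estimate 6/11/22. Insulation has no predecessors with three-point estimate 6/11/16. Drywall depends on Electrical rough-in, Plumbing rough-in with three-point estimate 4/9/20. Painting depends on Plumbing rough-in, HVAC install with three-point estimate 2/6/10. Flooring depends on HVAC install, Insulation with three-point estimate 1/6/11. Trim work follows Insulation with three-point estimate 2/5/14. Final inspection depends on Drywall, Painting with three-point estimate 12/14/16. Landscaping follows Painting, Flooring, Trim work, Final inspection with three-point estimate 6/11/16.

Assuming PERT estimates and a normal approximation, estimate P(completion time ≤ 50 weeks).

0.855

te_Electrical rough-in = (1 + 4·7 + 13)/6 = 42/6 = 7; σ²_Electrical rough-in = ((13−1)/6)² = 4.000
te_Plumbing rough-in = (5 + 4·11 + 17)/6 = 66/6 = 11; σ²_Plumbing rough-in = ((17−5)/6)² = 4.000
te_HVAC install = (6 + 4·11 + 22)/6 = 72/6 = 12; σ²_HVAC install = ((22−6)/6)² = 7.111
te_Insulation = (6 + 4·11 + 16)/6 = 66/6 = 11; σ²_Insulation = ((16−6)/6)² = 2.778
te_Drywall = (4 + 4·9 + 20)/6 = 60/6 = 10; σ²_Drywall = ((20−4)/6)² = 7.111
te_Painting = (2 + 4·6 + 10)/6 = 36/6 = 6; σ²_Painting = ((10−2)/6)² = 1.778
te_Flooring = (1 + 4·6 + 11)/6 = 36/6 = 6; σ²_Flooring = ((11−1)/6)² = 2.778
te_Trim work = (2 + 4·5 + 14)/6 = 36/6 = 6; σ²_Trim work = ((14−2)/6)² = 4.000
te_Final inspection = (12 + 4·14 + 16)/6 = 84/6 = 14; σ²_Final inspection = ((16−12)/6)² = 0.444
te_Landscaping = (6 + 4·11 + 16)/6 = 66/6 = 11; σ²_Landscaping = ((16−6)/6)² = 2.778

Forward pass:
ES_Electrical rough-in = 0; EF_Electrical rough-in = 7
ES_Plumbing rough-in = 0; EF_Plumbing rough-in = 11
ES_HVAC install = 0; EF_HVAC install = 12
ES_Insulation = 0; EF_Insulation = 11
ES_Drywall = max(EF_Electrical rough-in=7, EF_Plumbing rough-in=11) = 11; EF_Drywall = 11+10 = 21
ES_Painting = max(EF_Plumbing rough-in=11, EF_HVAC install=12) = 12; EF_Painting = 12+6 = 18
ES_Flooring = max(EF_HVAC install=12, EF_Insulation=11) = 12; EF_Flooring = 12+6 = 18
ES_Trim work = 11; EF_Trim work = 11+6 = 17
ES_Final inspection = max(EF_Drywall=21, EF_Painting=18) = 21; EF_Final inspection = 21+14 = 35
ES_Landscaping = max(EF_Painting=18, EF_Flooring=18, EF_Trim work=17, EF_Final inspection=35) = 35; EF_Landscaping = 35+11 = 46
Expected project duration μ = 46 weeks. Critical path: Plumbing rough-in → Drywall → Final inspection → Landscaping.

Variance along critical path = 4.000 + 7.111 + 0.444 + 2.778 = 14.333; σ = √14.333 = 3.786 weeks.
Z = (50 − 46) / 3.786 = 1.057
P(T ≤ 50) = Φ(1.057) ≈ 0.855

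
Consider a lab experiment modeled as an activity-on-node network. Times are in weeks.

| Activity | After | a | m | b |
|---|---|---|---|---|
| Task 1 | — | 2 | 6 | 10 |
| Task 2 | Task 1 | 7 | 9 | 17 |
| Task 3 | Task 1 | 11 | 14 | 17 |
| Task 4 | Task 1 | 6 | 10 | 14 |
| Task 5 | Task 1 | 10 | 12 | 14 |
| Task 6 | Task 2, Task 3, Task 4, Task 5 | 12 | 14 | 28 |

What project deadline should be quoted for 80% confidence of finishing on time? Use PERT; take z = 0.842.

38.6 weeks

te_Task 1 = (2 + 4·6 + 10)/6 = 36/6 = 6; σ²_Task 1 = ((10−2)/6)² = 1.778
te_Task 2 = (7 + 4·9 + 17)/6 = 60/6 = 10; σ²_Task 2 = ((17−7)/6)² = 2.778
te_Task 3 = (11 + 4·14 + 17)/6 = 84/6 = 14; σ²_Task 3 = ((17−11)/6)² = 1.000
te_Task 4 = (6 + 4·10 + 14)/6 = 60/6 = 10; σ²_Task 4 = ((14−6)/6)² = 1.778
te_Task 5 = (10 + 4·12 + 14)/6 = 72/6 = 12; σ²_Task 5 = ((14−10)/6)² = 0.444
te_Task 6 = (12 + 4·14 + 28)/6 = 96/6 = 16; σ²_Task 6 = ((28−12)/6)² = 7.111

Forward pass:
ES_Task 1 = 0; EF_Task 1 = 6
ES_Task 2 = 6; EF_Task 2 = 6+10 = 16
ES_Task 3 = 6; EF_Task 3 = 6+14 = 20
ES_Task 4 = 6; EF_Task 4 = 6+10 = 16
ES_Task 5 = 6; EF_Task 5 = 6+12 = 18
ES_Task 6 = max(EF_Task 2=16, EF_Task 3=20, EF_Task 4=16, EF_Task 5=18) = 20; EF_Task 6 = 20+16 = 36
Expected project duration μ = 36 weeks. Critical path: Task 1 → Task 3 → Task 6.

Variance along critical path = 1.778 + 1.000 + 7.111 = 9.889; σ = 3.145 weeks.
D = μ + z·σ = 36 + 0.842·3.145 = 38.6 weeks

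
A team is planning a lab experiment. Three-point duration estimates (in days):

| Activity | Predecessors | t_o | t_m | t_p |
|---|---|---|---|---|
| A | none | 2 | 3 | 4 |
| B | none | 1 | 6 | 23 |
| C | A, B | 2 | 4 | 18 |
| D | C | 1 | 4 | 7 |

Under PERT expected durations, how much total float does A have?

5 days

te_A = (2 + 4·3 + 4)/6 = 18/6 = 3
te_B = (1 + 4·6 + 23)/6 = 48/6 = 8
te_C = (2 + 4·4 + 18)/6 = 36/6 = 6
te_D = (1 + 4·4 + 7)/6 = 24/6 = 4

Forward pass:
ES_A = 0; EF_A = 3
ES_B = 0; EF_B = 8
ES_C = max(EF_A=3, EF_B=8) = 8; EF_C = 8+6 = 14
ES_D = 14; EF_D = 14+4 = 18
Expected project duration μ = 18 days. Critical path: B → C → D.

Backward pass:
LF_D = 18; LS_D = 18−4 = 14
LF_C = LS_D = 14; LS_C = 14−6 = 8
LF_B = LS_C = 8; LS_B = 8−8 = 0
LF_A = LS_C = 8; LS_A = 8−3 = 5
Slack_A = LS_A − ES_A = 5 − 0 = 5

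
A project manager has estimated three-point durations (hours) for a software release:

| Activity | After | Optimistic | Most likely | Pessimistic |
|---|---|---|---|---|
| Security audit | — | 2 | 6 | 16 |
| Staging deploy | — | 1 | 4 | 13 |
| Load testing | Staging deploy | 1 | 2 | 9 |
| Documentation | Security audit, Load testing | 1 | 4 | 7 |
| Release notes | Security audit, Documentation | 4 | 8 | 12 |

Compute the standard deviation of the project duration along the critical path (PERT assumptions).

te_Security audit = (2 + 4·6 + 16)/6 = 42/6 = 7; σ²_Security audit = ((16−2)/6)² = 5.444
te_Staging deploy = (1 + 4·4 + 13)/6 = 30/6 = 5; σ²_Staging deploy = ((13−1)/6)² = 4.000
te_Load testing = (1 + 4·2 + 9)/6 = 18/6 = 3; σ²_Load testing = ((9−1)/6)² = 1.778
te_Documentation = (1 + 4·4 + 7)/6 = 24/6 = 4; σ²_Documentation = ((7−1)/6)² = 1.000
te_Release notes = (4 + 4·8 + 12)/6 = 48/6 = 8; σ²_Release notes = ((12−4)/6)² = 1.778

Forward pass:
ES_Security audit = 0; EF_Security audit = 7
ES_Staging deploy = 0; EF_Staging deploy = 5
ES_Load testing = 5; EF_Load testing = 5+3 = 8
ES_Documentation = max(EF_Security audit=7, EF_Load testing=8) = 8; EF_Documentation = 8+4 = 12
ES_Release notes = max(EF_Security audit=7, EF_Documentation=12) = 12; EF_Release notes = 12+8 = 20
Expected project duration μ = 20 hours. Critical path: Staging deploy → Load testing → Documentation → Release notes.

Variance along critical path = 4.000 + 1.778 + 1.000 + 1.778 = 8.556
σ = √8.556 = 2.925 hours

2.92 hours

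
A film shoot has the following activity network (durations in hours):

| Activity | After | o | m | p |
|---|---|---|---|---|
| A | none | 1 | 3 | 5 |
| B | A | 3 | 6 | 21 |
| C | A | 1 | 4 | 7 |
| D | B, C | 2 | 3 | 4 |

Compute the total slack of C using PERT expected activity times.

te_A = (1 + 4·3 + 5)/6 = 18/6 = 3
te_B = (3 + 4·6 + 21)/6 = 48/6 = 8
te_C = (1 + 4·4 + 7)/6 = 24/6 = 4
te_D = (2 + 4·3 + 4)/6 = 18/6 = 3

Forward pass:
ES_A = 0; EF_A = 3
ES_B = 3; EF_B = 3+8 = 11
ES_C = 3; EF_C = 3+4 = 7
ES_D = max(EF_B=11, EF_C=7) = 11; EF_D = 11+3 = 14
Expected project duration μ = 14 hours. Critical path: A → B → D.

Backward pass:
LF_D = 14; LS_D = 14−3 = 11
LF_C = LS_D = 11; LS_C = 11−4 = 7
LF_B = LS_D = 11; LS_B = 11−8 = 3
LF_A = min(LS_B=3, LS_C=7) = 3; LS_A = 3−3 = 0
Slack_C = LS_C − ES_C = 7 − 3 = 4

4 hours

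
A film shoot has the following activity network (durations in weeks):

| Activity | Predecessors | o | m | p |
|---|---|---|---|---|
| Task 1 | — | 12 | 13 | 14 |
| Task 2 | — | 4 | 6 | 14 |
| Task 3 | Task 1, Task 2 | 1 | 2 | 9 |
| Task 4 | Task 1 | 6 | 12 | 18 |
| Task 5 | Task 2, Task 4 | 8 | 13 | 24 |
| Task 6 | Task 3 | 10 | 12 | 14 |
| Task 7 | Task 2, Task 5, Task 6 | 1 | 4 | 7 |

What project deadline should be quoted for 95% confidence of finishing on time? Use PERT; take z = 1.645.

48.8 weeks

te_Task 1 = (12 + 4·13 + 14)/6 = 78/6 = 13; σ²_Task 1 = ((14−12)/6)² = 0.111
te_Task 2 = (4 + 4·6 + 14)/6 = 42/6 = 7; σ²_Task 2 = ((14−4)/6)² = 2.778
te_Task 3 = (1 + 4·2 + 9)/6 = 18/6 = 3; σ²_Task 3 = ((9−1)/6)² = 1.778
te_Task 4 = (6 + 4·12 + 18)/6 = 72/6 = 12; σ²_Task 4 = ((18−6)/6)² = 4.000
te_Task 5 = (8 + 4·13 + 24)/6 = 84/6 = 14; σ²_Task 5 = ((24−8)/6)² = 7.111
te_Task 6 = (10 + 4·12 + 14)/6 = 72/6 = 12; σ²_Task 6 = ((14−10)/6)² = 0.444
te_Task 7 = (1 + 4·4 + 7)/6 = 24/6 = 4; σ²_Task 7 = ((7−1)/6)² = 1.000

Forward pass:
ES_Task 1 = 0; EF_Task 1 = 13
ES_Task 2 = 0; EF_Task 2 = 7
ES_Task 3 = max(EF_Task 1=13, EF_Task 2=7) = 13; EF_Task 3 = 13+3 = 16
ES_Task 4 = 13; EF_Task 4 = 13+12 = 25
ES_Task 5 = max(EF_Task 2=7, EF_Task 4=25) = 25; EF_Task 5 = 25+14 = 39
ES_Task 6 = 16; EF_Task 6 = 16+12 = 28
ES_Task 7 = max(EF_Task 2=7, EF_Task 5=39, EF_Task 6=28) = 39; EF_Task 7 = 39+4 = 43
Expected project duration μ = 43 weeks. Critical path: Task 1 → Task 4 → Task 5 → Task 7.

Variance along critical path = 0.111 + 4.000 + 7.111 + 1.000 = 12.222; σ = 3.496 weeks.
D = μ + z·σ = 43 + 1.645·3.496 = 48.8 weeks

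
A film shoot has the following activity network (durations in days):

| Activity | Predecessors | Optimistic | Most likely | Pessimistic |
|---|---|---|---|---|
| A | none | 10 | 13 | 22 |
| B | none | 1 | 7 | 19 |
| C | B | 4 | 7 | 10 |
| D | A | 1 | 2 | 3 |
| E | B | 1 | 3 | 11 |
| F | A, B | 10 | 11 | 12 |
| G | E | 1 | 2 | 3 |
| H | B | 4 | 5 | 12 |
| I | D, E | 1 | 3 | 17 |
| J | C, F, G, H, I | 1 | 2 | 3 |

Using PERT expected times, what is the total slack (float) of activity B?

6 days

te_A = (10 + 4·13 + 22)/6 = 84/6 = 14
te_B = (1 + 4·7 + 19)/6 = 48/6 = 8
te_C = (4 + 4·7 + 10)/6 = 42/6 = 7
te_D = (1 + 4·2 + 3)/6 = 12/6 = 2
te_E = (1 + 4·3 + 11)/6 = 24/6 = 4
te_F = (10 + 4·11 + 12)/6 = 66/6 = 11
te_G = (1 + 4·2 + 3)/6 = 12/6 = 2
te_H = (4 + 4·5 + 12)/6 = 36/6 = 6
te_I = (1 + 4·3 + 17)/6 = 30/6 = 5
te_J = (1 + 4·2 + 3)/6 = 12/6 = 2

Forward pass:
ES_A = 0; EF_A = 14
ES_B = 0; EF_B = 8
ES_C = 8; EF_C = 8+7 = 15
ES_D = 14; EF_D = 14+2 = 16
ES_E = 8; EF_E = 8+4 = 12
ES_F = max(EF_A=14, EF_B=8) = 14; EF_F = 14+11 = 25
ES_G = 12; EF_G = 12+2 = 14
ES_H = 8; EF_H = 8+6 = 14
ES_I = max(EF_D=16, EF_E=12) = 16; EF_I = 16+5 = 21
ES_J = max(EF_C=15, EF_F=25, EF_G=14, EF_H=14, EF_I=21) = 25; EF_J = 25+2 = 27
Expected project duration μ = 27 days. Critical path: A → F → J.

Backward pass:
LF_J = 27; LS_J = 27−2 = 25
LF_I = LS_J = 25; LS_I = 25−5 = 20
LF_H = LS_J = 25; LS_H = 25−6 = 19
LF_G = LS_J = 25; LS_G = 25−2 = 23
LF_F = LS_J = 25; LS_F = 25−11 = 14
LF_E = min(LS_G=23, LS_I=20) = 20; LS_E = 20−4 = 16
LF_D = LS_I = 20; LS_D = 20−2 = 18
LF_C = LS_J = 25; LS_C = 25−7 = 18
LF_B = min(LS_C=18, LS_E=16, LS_F=14, LS_H=19) = 14; LS_B = 14−8 = 6
LF_A = min(LS_D=18, LS_F=14) = 14; LS_A = 14−14 = 0
Slack_B = LS_B − ES_B = 6 − 0 = 6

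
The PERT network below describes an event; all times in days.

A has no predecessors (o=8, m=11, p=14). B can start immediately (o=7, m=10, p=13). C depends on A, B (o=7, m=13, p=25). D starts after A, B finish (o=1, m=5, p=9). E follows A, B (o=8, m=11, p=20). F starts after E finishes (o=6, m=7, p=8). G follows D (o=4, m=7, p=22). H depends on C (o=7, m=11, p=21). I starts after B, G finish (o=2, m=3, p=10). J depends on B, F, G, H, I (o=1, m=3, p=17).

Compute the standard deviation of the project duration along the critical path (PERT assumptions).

4.75 days

te_A = (8 + 4·11 + 14)/6 = 66/6 = 11; σ²_A = ((14−8)/6)² = 1.000
te_B = (7 + 4·10 + 13)/6 = 60/6 = 10; σ²_B = ((13−7)/6)² = 1.000
te_C = (7 + 4·13 + 25)/6 = 84/6 = 14; σ²_C = ((25−7)/6)² = 9.000
te_D = (1 + 4·5 + 9)/6 = 30/6 = 5; σ²_D = ((9−1)/6)² = 1.778
te_E = (8 + 4·11 + 20)/6 = 72/6 = 12; σ²_E = ((20−8)/6)² = 4.000
te_F = (6 + 4·7 + 8)/6 = 42/6 = 7; σ²_F = ((8−6)/6)² = 0.111
te_G = (4 + 4·7 + 22)/6 = 54/6 = 9; σ²_G = ((22−4)/6)² = 9.000
te_H = (7 + 4·11 + 21)/6 = 72/6 = 12; σ²_H = ((21−7)/6)² = 5.444
te_I = (2 + 4·3 + 10)/6 = 24/6 = 4; σ²_I = ((10−2)/6)² = 1.778
te_J = (1 + 4·3 + 17)/6 = 30/6 = 5; σ²_J = ((17−1)/6)² = 7.111

Forward pass:
ES_A = 0; EF_A = 11
ES_B = 0; EF_B = 10
ES_C = max(EF_A=11, EF_B=10) = 11; EF_C = 11+14 = 25
ES_D = max(EF_A=11, EF_B=10) = 11; EF_D = 11+5 = 16
ES_E = max(EF_A=11, EF_B=10) = 11; EF_E = 11+12 = 23
ES_F = 23; EF_F = 23+7 = 30
ES_G = 16; EF_G = 16+9 = 25
ES_H = 25; EF_H = 25+12 = 37
ES_I = max(EF_B=10, EF_G=25) = 25; EF_I = 25+4 = 29
ES_J = max(EF_B=10, EF_F=30, EF_G=25, EF_H=37, EF_I=29) = 37; EF_J = 37+5 = 42
Expected project duration μ = 42 days. Critical path: A → C → H → J.

Variance along critical path = 1.000 + 9.000 + 5.444 + 7.111 = 22.556
σ = √22.556 = 4.749 days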